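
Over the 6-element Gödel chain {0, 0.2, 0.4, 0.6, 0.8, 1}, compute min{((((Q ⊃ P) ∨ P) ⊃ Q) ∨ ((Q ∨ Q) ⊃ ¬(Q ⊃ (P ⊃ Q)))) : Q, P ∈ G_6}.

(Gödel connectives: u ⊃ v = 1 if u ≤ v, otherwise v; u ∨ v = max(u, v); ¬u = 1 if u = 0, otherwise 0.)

0.20

The minimum is attained at Q = 0.2, P = 0.2:
  (Q ⊃ P): 0.2 ≤ 0.2, so result = 1
  ((Q ⊃ P) ∨ P) = max(1, 0.2) = 1
  (((Q ⊃ P) ∨ P) ⊃ Q): 1 > 0.2, so result = 0.2
  (Q ∨ Q) = max(0.2, 0.2) = 0.2
  (P ⊃ Q): 0.2 ≤ 0.2, so result = 1
  (Q ⊃ (P ⊃ Q)): 0.2 ≤ 1, so result = 1
  ¬(Q ⊃ (P ⊃ Q)): Gödel ¬ of 1 = 0 (operand ≠ 0)
  ((Q ∨ Q) ⊃ ¬(Q ⊃ (P ⊃ Q))): 0.2 > 0, so result = 0
  ((((Q ⊃ P) ∨ P) ⊃ Q) ∨ ((Q ∨ Q) ⊃ ¬(Q ⊃ (P ⊃ Q)))) = max(0.2, 0) = 0.2
Checking all 36 assignments confirms none give a value below 0.20.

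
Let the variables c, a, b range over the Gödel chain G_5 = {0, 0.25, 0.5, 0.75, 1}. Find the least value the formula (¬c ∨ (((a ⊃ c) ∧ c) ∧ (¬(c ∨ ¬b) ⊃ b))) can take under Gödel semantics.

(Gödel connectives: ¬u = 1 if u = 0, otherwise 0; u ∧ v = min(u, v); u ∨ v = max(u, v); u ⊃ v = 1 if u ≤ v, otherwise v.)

0.25

The minimum is attained at c = 0.25, a = 0, b = 0:
  ¬c: Gödel ¬ of 0.25 = 0 (operand ≠ 0)
  (a ⊃ c): 0 ≤ 0.25, so result = 1
  ((a ⊃ c) ∧ c) = min(1, 0.25) = 0.25
  ¬b: Gödel ¬ of 0 = 1 (operand is 0)
  (c ∨ ¬b) = max(0.25, 1) = 1
  ¬(c ∨ ¬b): Gödel ¬ of 1 = 0 (operand ≠ 0)
  (¬(c ∨ ¬b) ⊃ b): 0 ≤ 0, so result = 1
  (((a ⊃ c) ∧ c) ∧ (¬(c ∨ ¬b) ⊃ b)) = min(0.25, 1) = 0.25
  (¬c ∨ (((a ⊃ c) ∧ c) ∧ (¬(c ∨ ¬b) ⊃ b))) = max(0, 0.25) = 0.25
Checking all 125 assignments confirms none give a value below 0.25.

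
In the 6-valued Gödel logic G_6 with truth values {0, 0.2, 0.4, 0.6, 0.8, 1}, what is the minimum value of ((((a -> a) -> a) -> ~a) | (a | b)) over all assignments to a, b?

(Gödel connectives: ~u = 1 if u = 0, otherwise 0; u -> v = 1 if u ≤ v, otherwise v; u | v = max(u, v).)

The minimum is attained at a = 0.2, b = 0:
  (a -> a): 0.2 ≤ 0.2, so result = 1
  ((a -> a) -> a): 1 > 0.2, so result = 0.2
  ~a: Gödel ¬ of 0.2 = 0 (operand ≠ 0)
  (((a -> a) -> a) -> ~a): 0.2 > 0, so result = 0
  (a | b) = max(0.2, 0) = 0.2
  ((((a -> a) -> a) -> ~a) | (a | b)) = max(0, 0.2) = 0.2
Checking all 36 assignments confirms none give a value below 0.20.

0.20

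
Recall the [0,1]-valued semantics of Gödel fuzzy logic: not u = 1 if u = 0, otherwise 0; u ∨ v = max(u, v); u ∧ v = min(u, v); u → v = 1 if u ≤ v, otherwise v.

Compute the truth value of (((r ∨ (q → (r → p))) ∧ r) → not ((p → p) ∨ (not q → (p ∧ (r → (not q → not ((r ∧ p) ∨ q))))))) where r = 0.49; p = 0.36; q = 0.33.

(r → p): 0.49 > 0.36, so result = 0.36
(q → (r → p)): 0.33 ≤ 0.36, so result = 1
(r ∨ (q → (r → p))) = max(0.49, 1) = 1
((r ∨ (q → (r → p))) ∧ r) = min(1, 0.49) = 0.49
(p → p): 0.36 ≤ 0.36, so result = 1
not q: Gödel ¬ of 0.33 = 0 (operand ≠ 0)
not q: Gödel ¬ of 0.33 = 0 (operand ≠ 0)
(r ∧ p) = min(0.49, 0.36) = 0.36
((r ∧ p) ∨ q) = max(0.36, 0.33) = 0.36
not ((r ∧ p) ∨ q): Gödel ¬ of 0.36 = 0 (operand ≠ 0)
(not q → not ((r ∧ p) ∨ q)): 0 ≤ 0, so result = 1
(r → (not q → not ((r ∧ p) ∨ q))): 0.49 ≤ 1, so result = 1
(p ∧ (r → (not q → not ((r ∧ p) ∨ q)))) = min(0.36, 1) = 0.36
(not q → (p ∧ (r → (not q → not ((r ∧ p) ∨ q))))): 0 ≤ 0.36, so result = 1
((p → p) ∨ (not q → (p ∧ (r → (not q → not ((r ∧ p) ∨ q)))))) = max(1, 1) = 1
not ((p → p) ∨ (not q → (p ∧ (r → (not q → not ((r ∧ p) ∨ q)))))): Gödel ¬ of 1 = 0 (operand ≠ 0)
(((r ∨ (q → (r → p))) ∧ r) → not ((p → p) ∨ (not q → (p ∧ (r → (not q → not ((r ∧ p) ∨ q))))))): 0.49 > 0, so result = 0

0.00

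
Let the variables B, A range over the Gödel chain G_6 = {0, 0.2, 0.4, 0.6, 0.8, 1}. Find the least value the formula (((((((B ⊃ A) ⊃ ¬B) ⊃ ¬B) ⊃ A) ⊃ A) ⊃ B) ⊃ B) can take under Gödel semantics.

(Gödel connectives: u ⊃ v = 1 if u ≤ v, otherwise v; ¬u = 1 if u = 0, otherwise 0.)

0.20

The minimum is attained at B = 0.2, A = 0:
  (B ⊃ A): 0.2 > 0, so result = 0
  ¬B: Gödel ¬ of 0.2 = 0 (operand ≠ 0)
  ((B ⊃ A) ⊃ ¬B): 0 ≤ 0, so result = 1
  ¬B: Gödel ¬ of 0.2 = 0 (operand ≠ 0)
  (((B ⊃ A) ⊃ ¬B) ⊃ ¬B): 1 > 0, so result = 0
  ((((B ⊃ A) ⊃ ¬B) ⊃ ¬B) ⊃ A): 0 ≤ 0, so result = 1
  (((((B ⊃ A) ⊃ ¬B) ⊃ ¬B) ⊃ A) ⊃ A): 1 > 0, so result = 0
  ((((((B ⊃ A) ⊃ ¬B) ⊃ ¬B) ⊃ A) ⊃ A) ⊃ B): 0 ≤ 0.2, so result = 1
  (((((((B ⊃ A) ⊃ ¬B) ⊃ ¬B) ⊃ A) ⊃ A) ⊃ B) ⊃ B): 1 > 0.2, so result = 0.2
Checking all 36 assignments confirms none give a value below 0.20.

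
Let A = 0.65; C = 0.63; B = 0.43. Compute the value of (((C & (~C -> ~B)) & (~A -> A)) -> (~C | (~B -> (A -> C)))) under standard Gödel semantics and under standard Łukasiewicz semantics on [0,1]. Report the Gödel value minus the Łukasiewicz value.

Gödel evaluation:
  ~C: Gödel ¬ of 0.63 = 0 (operand ≠ 0)
  ~B: Gödel ¬ of 0.43 = 0 (operand ≠ 0)
  (~C -> ~B): 0 ≤ 0, so result = 1
  (C & (~C -> ~B)) = min(0.63, 1) = 0.63
  ~A: Gödel ¬ of 0.65 = 0 (operand ≠ 0)
  (~A -> A): 0 ≤ 0.65, so result = 1
  ((C & (~C -> ~B)) & (~A -> A)) = min(0.63, 1) = 0.63
  ~C: Gödel ¬ of 0.63 = 0 (operand ≠ 0)
  ~B: Gödel ¬ of 0.43 = 0 (operand ≠ 0)
  (A -> C): 0.65 > 0.63, so result = 0.63
  (~B -> (A -> C)): 0 ≤ 0.63, so result = 1
  (~C | (~B -> (A -> C))) = max(0, 1) = 1
  (((C & (~C -> ~B)) & (~A -> A)) -> (~C | (~B -> (A -> C)))): 0.63 ≤ 1, so result = 1
  Gödel value = 1
Łukasiewicz evaluation:
  ~C: Łukasiewicz ¬ gives 1 − 0.63 = 0.37
  ~B: Łukasiewicz ¬ gives 1 − 0.43 = 0.57
  (~C -> ~B): min(1, 1 − 0.37 + 0.57) = 1
  (C & (~C -> ~B)) = min(0.63, 1) = 0.63
  ~A: Łukasiewicz ¬ gives 1 − 0.65 = 0.35
  (~A -> A): min(1, 1 − 0.35 + 0.65) = 1
  ((C & (~C -> ~B)) & (~A -> A)) = min(0.63, 1) = 0.63
  ~C: Łukasiewicz ¬ gives 1 − 0.63 = 0.37
  ~B: Łukasiewicz ¬ gives 1 − 0.43 = 0.57
  (A -> C): min(1, 1 − 0.65 + 0.63) = 0.98
  (~B -> (A -> C)): min(1, 1 − 0.57 + 0.98) = 1
  (~C | (~B -> (A -> C))) = max(0.37, 1) = 1
  (((C & (~C -> ~B)) & (~A -> A)) -> (~C | (~B -> (A -> C)))): min(1, 1 − 0.63 + 1) = 1
  Łukasiewicz value = 1
Difference: 1 − 1 = 0.00

0.00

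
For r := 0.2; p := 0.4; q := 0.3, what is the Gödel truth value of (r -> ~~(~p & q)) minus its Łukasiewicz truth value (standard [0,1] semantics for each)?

Gödel evaluation:
  ~p: Gödel ¬ of 0.4 = 0 (operand ≠ 0)
  (~p & q) = min(0, 0.3) = 0
  ~(~p & q): Gödel ¬ of 0 = 1 (operand is 0)
  ~~(~p & q): Gödel ¬ of 1 = 0 (operand ≠ 0)
  (r -> ~~(~p & q)): 0.2 > 0, so result = 0
  Gödel value = 0
Łukasiewicz evaluation:
  ~p: Łukasiewicz ¬ gives 1 − 0.4 = 0.6
  (~p & q) = min(0.6, 0.3) = 0.3
  ~(~p & q): Łukasiewicz ¬ gives 1 − 0.3 = 0.7
  ~~(~p & q): Łukasiewicz ¬ gives 1 − 0.7 = 0.3
  (r -> ~~(~p & q)): min(1, 1 − 0.2 + 0.3) = 1
  Łukasiewicz value = 1
Difference: 0 − 1 = -1.00

-1.00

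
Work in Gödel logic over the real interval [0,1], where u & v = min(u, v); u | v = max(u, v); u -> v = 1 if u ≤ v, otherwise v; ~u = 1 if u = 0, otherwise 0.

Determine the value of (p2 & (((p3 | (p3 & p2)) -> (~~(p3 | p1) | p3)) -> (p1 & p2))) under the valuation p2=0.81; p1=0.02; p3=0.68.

(p3 & p2) = min(0.68, 0.81) = 0.68
(p3 | (p3 & p2)) = max(0.68, 0.68) = 0.68
(p3 | p1) = max(0.68, 0.02) = 0.68
~(p3 | p1): Gödel ¬ of 0.68 = 0 (operand ≠ 0)
~~(p3 | p1): Gödel ¬ of 0 = 1 (operand is 0)
(~~(p3 | p1) | p3) = max(1, 0.68) = 1
((p3 | (p3 & p2)) -> (~~(p3 | p1) | p3)): 0.68 ≤ 1, so result = 1
(p1 & p2) = min(0.02, 0.81) = 0.02
(((p3 | (p3 & p2)) -> (~~(p3 | p1) | p3)) -> (p1 & p2)): 1 > 0.02, so result = 0.02
(p2 & (((p3 | (p3 & p2)) -> (~~(p3 | p1) | p3)) -> (p1 & p2))) = min(0.81, 0.02) = 0.02

0.02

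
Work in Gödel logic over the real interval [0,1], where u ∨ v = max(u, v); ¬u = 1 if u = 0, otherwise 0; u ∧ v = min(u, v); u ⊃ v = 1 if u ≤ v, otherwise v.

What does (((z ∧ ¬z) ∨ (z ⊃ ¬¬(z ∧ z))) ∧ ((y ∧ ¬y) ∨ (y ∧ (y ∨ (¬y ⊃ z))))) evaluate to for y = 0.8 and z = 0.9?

0.80

¬z: Gödel ¬ of 0.9 = 0 (operand ≠ 0)
(z ∧ ¬z) = min(0.9, 0) = 0
(z ∧ z) = min(0.9, 0.9) = 0.9
¬(z ∧ z): Gödel ¬ of 0.9 = 0 (operand ≠ 0)
¬¬(z ∧ z): Gödel ¬ of 0 = 1 (operand is 0)
(z ⊃ ¬¬(z ∧ z)): 0.9 ≤ 1, so result = 1
((z ∧ ¬z) ∨ (z ⊃ ¬¬(z ∧ z))) = max(0, 1) = 1
¬y: Gödel ¬ of 0.8 = 0 (operand ≠ 0)
(y ∧ ¬y) = min(0.8, 0) = 0
¬y: Gödel ¬ of 0.8 = 0 (operand ≠ 0)
(¬y ⊃ z): 0 ≤ 0.9, so result = 1
(y ∨ (¬y ⊃ z)) = max(0.8, 1) = 1
(y ∧ (y ∨ (¬y ⊃ z))) = min(0.8, 1) = 0.8
((y ∧ ¬y) ∨ (y ∧ (y ∨ (¬y ⊃ z)))) = max(0, 0.8) = 0.8
(((z ∧ ¬z) ∨ (z ⊃ ¬¬(z ∧ z))) ∧ ((y ∧ ¬y) ∨ (y ∧ (y ∨ (¬y ⊃ z))))) = min(1, 0.8) = 0.8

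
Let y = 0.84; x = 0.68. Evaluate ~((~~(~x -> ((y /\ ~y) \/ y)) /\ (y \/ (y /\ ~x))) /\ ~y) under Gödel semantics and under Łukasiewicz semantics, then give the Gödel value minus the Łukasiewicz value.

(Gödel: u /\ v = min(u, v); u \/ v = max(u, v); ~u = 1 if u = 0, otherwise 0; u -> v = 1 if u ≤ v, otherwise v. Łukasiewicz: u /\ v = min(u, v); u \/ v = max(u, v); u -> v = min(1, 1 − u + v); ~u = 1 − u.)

Gödel evaluation:
  ~x: Gödel ¬ of 0.68 = 0 (operand ≠ 0)
  ~y: Gödel ¬ of 0.84 = 0 (operand ≠ 0)
  (y /\ ~y) = min(0.84, 0) = 0
  ((y /\ ~y) \/ y) = max(0, 0.84) = 0.84
  (~x -> ((y /\ ~y) \/ y)): 0 ≤ 0.84, so result = 1
  ~(~x -> ((y /\ ~y) \/ y)): Gödel ¬ of 1 = 0 (operand ≠ 0)
  ~~(~x -> ((y /\ ~y) \/ y)): Gödel ¬ of 0 = 1 (operand is 0)
  ~x: Gödel ¬ of 0.68 = 0 (operand ≠ 0)
  (y /\ ~x) = min(0.84, 0) = 0
  (y \/ (y /\ ~x)) = max(0.84, 0) = 0.84
  (~~(~x -> ((y /\ ~y) \/ y)) /\ (y \/ (y /\ ~x))) = min(1, 0.84) = 0.84
  ~y: Gödel ¬ of 0.84 = 0 (operand ≠ 0)
  ((~~(~x -> ((y /\ ~y) \/ y)) /\ (y \/ (y /\ ~x))) /\ ~y) = min(0.84, 0) = 0
  ~((~~(~x -> ((y /\ ~y) \/ y)) /\ (y \/ (y /\ ~x))) /\ ~y): Gödel ¬ of 0 = 1 (operand is 0)
  Gödel value = 1
Łukasiewicz evaluation:
  ~x: Łukasiewicz ¬ gives 1 − 0.68 = 0.32
  ~y: Łukasiewicz ¬ gives 1 − 0.84 = 0.16
  (y /\ ~y) = min(0.84, 0.16) = 0.16
  ((y /\ ~y) \/ y) = max(0.16, 0.84) = 0.84
  (~x -> ((y /\ ~y) \/ y)): min(1, 1 − 0.32 + 0.84) = 1
  ~(~x -> ((y /\ ~y) \/ y)): Łukasiewicz ¬ gives 1 − 1 = 0
  ~~(~x -> ((y /\ ~y) \/ y)): Łukasiewicz ¬ gives 1 − 0 = 1
  ~x: Łukasiewicz ¬ gives 1 − 0.68 = 0.32
  (y /\ ~x) = min(0.84, 0.32) = 0.32
  (y \/ (y /\ ~x)) = max(0.84, 0.32) = 0.84
  (~~(~x -> ((y /\ ~y) \/ y)) /\ (y \/ (y /\ ~x))) = min(1, 0.84) = 0.84
  ~y: Łukasiewicz ¬ gives 1 − 0.84 = 0.16
  ((~~(~x -> ((y /\ ~y) \/ y)) /\ (y \/ (y /\ ~x))) /\ ~y) = min(0.84, 0.16) = 0.16
  ~((~~(~x -> ((y /\ ~y) \/ y)) /\ (y \/ (y /\ ~x))) /\ ~y): Łukasiewicz ¬ gives 1 − 0.16 = 0.84
  Łukasiewicz value = 0.84
Difference: 1 − 0.84 = 0.16

0.16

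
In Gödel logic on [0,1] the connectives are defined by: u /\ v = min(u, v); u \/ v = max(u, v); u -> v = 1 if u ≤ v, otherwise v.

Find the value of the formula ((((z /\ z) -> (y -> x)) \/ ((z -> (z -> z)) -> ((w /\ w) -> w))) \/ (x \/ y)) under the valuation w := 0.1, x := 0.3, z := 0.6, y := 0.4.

(z /\ z) = min(0.6, 0.6) = 0.6
(y -> x): 0.4 > 0.3, so result = 0.3
((z /\ z) -> (y -> x)): 0.6 > 0.3, so result = 0.3
(z -> z): 0.6 ≤ 0.6, so result = 1
(z -> (z -> z)): 0.6 ≤ 1, so result = 1
(w /\ w) = min(0.1, 0.1) = 0.1
((w /\ w) -> w): 0.1 ≤ 0.1, so result = 1
((z -> (z -> z)) -> ((w /\ w) -> w)): 1 ≤ 1, so result = 1
(((z /\ z) -> (y -> x)) \/ ((z -> (z -> z)) -> ((w /\ w) -> w))) = max(0.3, 1) = 1
(x \/ y) = max(0.3, 0.4) = 0.4
((((z /\ z) -> (y -> x)) \/ ((z -> (z -> z)) -> ((w /\ w) -> w))) \/ (x \/ y)) = max(1, 0.4) = 1

1.00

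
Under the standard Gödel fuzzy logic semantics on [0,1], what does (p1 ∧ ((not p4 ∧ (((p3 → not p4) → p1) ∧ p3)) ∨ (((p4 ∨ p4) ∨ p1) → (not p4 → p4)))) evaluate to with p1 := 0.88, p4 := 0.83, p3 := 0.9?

0.88

not p4: Gödel ¬ of 0.83 = 0 (operand ≠ 0)
not p4: Gödel ¬ of 0.83 = 0 (operand ≠ 0)
(p3 → not p4): 0.9 > 0, so result = 0
((p3 → not p4) → p1): 0 ≤ 0.88, so result = 1
(((p3 → not p4) → p1) ∧ p3) = min(1, 0.9) = 0.9
(not p4 ∧ (((p3 → not p4) → p1) ∧ p3)) = min(0, 0.9) = 0
(p4 ∨ p4) = max(0.83, 0.83) = 0.83
((p4 ∨ p4) ∨ p1) = max(0.83, 0.88) = 0.88
not p4: Gödel ¬ of 0.83 = 0 (operand ≠ 0)
(not p4 → p4): 0 ≤ 0.83, so result = 1
(((p4 ∨ p4) ∨ p1) → (not p4 → p4)): 0.88 ≤ 1, so result = 1
((not p4 ∧ (((p3 → not p4) → p1) ∧ p3)) ∨ (((p4 ∨ p4) ∨ p1) → (not p4 → p4))) = max(0, 1) = 1
(p1 ∧ ((not p4 ∧ (((p3 → not p4) → p1) ∧ p3)) ∨ (((p4 ∨ p4) ∨ p1) → (not p4 → p4)))) = min(0.88, 1) = 0.88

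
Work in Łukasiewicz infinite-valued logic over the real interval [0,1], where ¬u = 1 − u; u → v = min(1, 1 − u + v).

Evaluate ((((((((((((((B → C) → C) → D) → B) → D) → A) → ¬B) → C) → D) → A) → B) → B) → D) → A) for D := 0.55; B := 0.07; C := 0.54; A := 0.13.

0.13

(B → C): min(1, 1 − 0.07 + 0.54) = 1
((B → C) → C): min(1, 1 − 1 + 0.54) = 0.54
(((B → C) → C) → D): min(1, 1 − 0.54 + 0.55) = 1
((((B → C) → C) → D) → B): min(1, 1 − 1 + 0.07) = 0.07
(((((B → C) → C) → D) → B) → D): min(1, 1 − 0.07 + 0.55) = 1
((((((B → C) → C) → D) → B) → D) → A): min(1, 1 − 1 + 0.13) = 0.13
¬B: Łukasiewicz ¬ gives 1 − 0.07 = 0.93
(((((((B → C) → C) → D) → B) → D) → A) → ¬B): min(1, 1 − 0.13 + 0.93) = 1
((((((((B → C) → C) → D) → B) → D) → A) → ¬B) → C): min(1, 1 − 1 + 0.54) = 0.54
(((((((((B → C) → C) → D) → B) → D) → A) → ¬B) → C) → D): min(1, 1 − 0.54 + 0.55) = 1
((((((((((B → C) → C) → D) → B) → D) → A) → ¬B) → C) → D) → A): min(1, 1 − 1 + 0.13) = 0.13
(((((((((((B → C) → C) → D) → B) → D) → A) → ¬B) → C) → D) → A) → B): min(1, 1 − 0.13 + 0.07) = 0.94
((((((((((((B → C) → C) → D) → B) → D) → A) → ¬B) → C) → D) → A) → B) → B): min(1, 1 − 0.94 + 0.07) = 0.13
(((((((((((((B → C) → C) → D) → B) → D) → A) → ¬B) → C) → D) → A) → B) → B) → D): min(1, 1 − 0.13 + 0.55) = 1
((((((((((((((B → C) → C) → D) → B) → D) → A) → ¬B) → C) → D) → A) → B) → B) → D) → A): min(1, 1 − 1 + 0.13) = 0.13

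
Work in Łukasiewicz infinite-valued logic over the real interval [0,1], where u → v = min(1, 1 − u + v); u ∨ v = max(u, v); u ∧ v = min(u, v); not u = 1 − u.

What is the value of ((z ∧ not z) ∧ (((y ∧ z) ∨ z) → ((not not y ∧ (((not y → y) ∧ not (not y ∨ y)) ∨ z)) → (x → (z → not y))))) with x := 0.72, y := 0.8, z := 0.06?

0.06

not z: Łukasiewicz ¬ gives 1 − 0.06 = 0.94
(z ∧ not z) = min(0.06, 0.94) = 0.06
(y ∧ z) = min(0.8, 0.06) = 0.06
((y ∧ z) ∨ z) = max(0.06, 0.06) = 0.06
not y: Łukasiewicz ¬ gives 1 − 0.8 = 0.2
not not y: Łukasiewicz ¬ gives 1 − 0.2 = 0.8
not y: Łukasiewicz ¬ gives 1 − 0.8 = 0.2
(not y → y): min(1, 1 − 0.2 + 0.8) = 1
not y: Łukasiewicz ¬ gives 1 − 0.8 = 0.2
(not y ∨ y) = max(0.2, 0.8) = 0.8
not (not y ∨ y): Łukasiewicz ¬ gives 1 − 0.8 = 0.2
((not y → y) ∧ not (not y ∨ y)) = min(1, 0.2) = 0.2
(((not y → y) ∧ not (not y ∨ y)) ∨ z) = max(0.2, 0.06) = 0.2
(not not y ∧ (((not y → y) ∧ not (not y ∨ y)) ∨ z)) = min(0.8, 0.2) = 0.2
not y: Łukasiewicz ¬ gives 1 − 0.8 = 0.2
(z → not y): min(1, 1 − 0.06 + 0.2) = 1
(x → (z → not y)): min(1, 1 − 0.72 + 1) = 1
((not not y ∧ (((not y → y) ∧ not (not y ∨ y)) ∨ z)) → (x → (z → not y))): min(1, 1 − 0.2 + 1) = 1
(((y ∧ z) ∨ z) → ((not not y ∧ (((not y → y) ∧ not (not y ∨ y)) ∨ z)) → (x → (z → not y)))): min(1, 1 − 0.06 + 1) = 1
((z ∧ not z) ∧ (((y ∧ z) ∨ z) → ((not not y ∧ (((not y → y) ∧ not (not y ∨ y)) ∨ z)) → (x → (z → not y))))) = min(0.06, 1) = 0.06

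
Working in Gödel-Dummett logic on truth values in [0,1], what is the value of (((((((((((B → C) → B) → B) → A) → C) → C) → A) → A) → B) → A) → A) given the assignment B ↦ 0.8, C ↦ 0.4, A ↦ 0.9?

(B → C): 0.8 > 0.4, so result = 0.4
((B → C) → B): 0.4 ≤ 0.8, so result = 1
(((B → C) → B) → B): 1 > 0.8, so result = 0.8
((((B → C) → B) → B) → A): 0.8 ≤ 0.9, so result = 1
(((((B → C) → B) → B) → A) → C): 1 > 0.4, so result = 0.4
((((((B → C) → B) → B) → A) → C) → C): 0.4 ≤ 0.4, so result = 1
(((((((B → C) → B) → B) → A) → C) → C) → A): 1 > 0.9, so result = 0.9
((((((((B → C) → B) → B) → A) → C) → C) → A) → A): 0.9 ≤ 0.9, so result = 1
(((((((((B → C) → B) → B) → A) → C) → C) → A) → A) → B): 1 > 0.8, so result = 0.8
((((((((((B → C) → B) → B) → A) → C) → C) → A) → A) → B) → A): 0.8 ≤ 0.9, so result = 1
(((((((((((B → C) → B) → B) → A) → C) → C) → A) → A) → B) → A) → A): 1 > 0.9, so result = 0.9

0.90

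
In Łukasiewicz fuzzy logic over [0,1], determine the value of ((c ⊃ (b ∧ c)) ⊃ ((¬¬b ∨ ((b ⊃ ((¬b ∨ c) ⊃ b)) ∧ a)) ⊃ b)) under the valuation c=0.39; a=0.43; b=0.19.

0.96

(b ∧ c) = min(0.19, 0.39) = 0.19
(c ⊃ (b ∧ c)): min(1, 1 − 0.39 + 0.19) = 0.8
¬b: Łukasiewicz ¬ gives 1 − 0.19 = 0.81
¬¬b: Łukasiewicz ¬ gives 1 − 0.81 = 0.19
¬b: Łukasiewicz ¬ gives 1 − 0.19 = 0.81
(¬b ∨ c) = max(0.81, 0.39) = 0.81
((¬b ∨ c) ⊃ b): min(1, 1 − 0.81 + 0.19) = 0.38
(b ⊃ ((¬b ∨ c) ⊃ b)): min(1, 1 − 0.19 + 0.38) = 1
((b ⊃ ((¬b ∨ c) ⊃ b)) ∧ a) = min(1, 0.43) = 0.43
(¬¬b ∨ ((b ⊃ ((¬b ∨ c) ⊃ b)) ∧ a)) = max(0.19, 0.43) = 0.43
((¬¬b ∨ ((b ⊃ ((¬b ∨ c) ⊃ b)) ∧ a)) ⊃ b): min(1, 1 − 0.43 + 0.19) = 0.76
((c ⊃ (b ∧ c)) ⊃ ((¬¬b ∨ ((b ⊃ ((¬b ∨ c) ⊃ b)) ∧ a)) ⊃ b)): min(1, 1 − 0.8 + 0.76) = 0.96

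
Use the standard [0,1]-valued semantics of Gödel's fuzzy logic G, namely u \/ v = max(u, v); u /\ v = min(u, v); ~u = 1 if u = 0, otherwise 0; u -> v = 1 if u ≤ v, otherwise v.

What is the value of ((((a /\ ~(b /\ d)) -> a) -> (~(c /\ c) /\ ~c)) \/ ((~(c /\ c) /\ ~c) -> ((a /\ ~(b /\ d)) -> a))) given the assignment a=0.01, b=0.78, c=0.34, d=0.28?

(b /\ d) = min(0.78, 0.28) = 0.28
~(b /\ d): Gödel ¬ of 0.28 = 0 (operand ≠ 0)
(a /\ ~(b /\ d)) = min(0.01, 0) = 0
((a /\ ~(b /\ d)) -> a): 0 ≤ 0.01, so result = 1
(c /\ c) = min(0.34, 0.34) = 0.34
~(c /\ c): Gödel ¬ of 0.34 = 0 (operand ≠ 0)
~c: Gödel ¬ of 0.34 = 0 (operand ≠ 0)
(~(c /\ c) /\ ~c) = min(0, 0) = 0
(((a /\ ~(b /\ d)) -> a) -> (~(c /\ c) /\ ~c)): 1 > 0, so result = 0
(c /\ c) = min(0.34, 0.34) = 0.34
~(c /\ c): Gödel ¬ of 0.34 = 0 (operand ≠ 0)
~c: Gödel ¬ of 0.34 = 0 (operand ≠ 0)
(~(c /\ c) /\ ~c) = min(0, 0) = 0
(b /\ d) = min(0.78, 0.28) = 0.28
~(b /\ d): Gödel ¬ of 0.28 = 0 (operand ≠ 0)
(a /\ ~(b /\ d)) = min(0.01, 0) = 0
((a /\ ~(b /\ d)) -> a): 0 ≤ 0.01, so result = 1
((~(c /\ c) /\ ~c) -> ((a /\ ~(b /\ d)) -> a)): 0 ≤ 1, so result = 1
((((a /\ ~(b /\ d)) -> a) -> (~(c /\ c) /\ ~c)) \/ ((~(c /\ c) /\ ~c) -> ((a /\ ~(b /\ d)) -> a))) = max(0, 1) = 1

1.00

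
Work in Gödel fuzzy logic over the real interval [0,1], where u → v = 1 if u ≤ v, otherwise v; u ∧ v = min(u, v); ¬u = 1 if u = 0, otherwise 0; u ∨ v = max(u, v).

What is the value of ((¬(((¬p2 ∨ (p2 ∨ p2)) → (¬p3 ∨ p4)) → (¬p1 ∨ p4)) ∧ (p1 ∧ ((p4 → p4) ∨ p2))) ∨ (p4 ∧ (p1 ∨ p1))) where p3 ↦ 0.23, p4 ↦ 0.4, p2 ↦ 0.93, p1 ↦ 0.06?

¬p2: Gödel ¬ of 0.93 = 0 (operand ≠ 0)
(p2 ∨ p2) = max(0.93, 0.93) = 0.93
(¬p2 ∨ (p2 ∨ p2)) = max(0, 0.93) = 0.93
¬p3: Gödel ¬ of 0.23 = 0 (operand ≠ 0)
(¬p3 ∨ p4) = max(0, 0.4) = 0.4
((¬p2 ∨ (p2 ∨ p2)) → (¬p3 ∨ p4)): 0.93 > 0.4, so result = 0.4
¬p1: Gödel ¬ of 0.06 = 0 (operand ≠ 0)
(¬p1 ∨ p4) = max(0, 0.4) = 0.4
(((¬p2 ∨ (p2 ∨ p2)) → (¬p3 ∨ p4)) → (¬p1 ∨ p4)): 0.4 ≤ 0.4, so result = 1
¬(((¬p2 ∨ (p2 ∨ p2)) → (¬p3 ∨ p4)) → (¬p1 ∨ p4)): Gödel ¬ of 1 = 0 (operand ≠ 0)
(p4 → p4): 0.4 ≤ 0.4, so result = 1
((p4 → p4) ∨ p2) = max(1, 0.93) = 1
(p1 ∧ ((p4 → p4) ∨ p2)) = min(0.06, 1) = 0.06
(¬(((¬p2 ∨ (p2 ∨ p2)) → (¬p3 ∨ p4)) → (¬p1 ∨ p4)) ∧ (p1 ∧ ((p4 → p4) ∨ p2))) = min(0, 0.06) = 0
(p1 ∨ p1) = max(0.06, 0.06) = 0.06
(p4 ∧ (p1 ∨ p1)) = min(0.4, 0.06) = 0.06
((¬(((¬p2 ∨ (p2 ∨ p2)) → (¬p3 ∨ p4)) → (¬p1 ∨ p4)) ∧ (p1 ∧ ((p4 → p4) ∨ p2))) ∨ (p4 ∧ (p1 ∨ p1))) = max(0, 0.06) = 0.06

0.06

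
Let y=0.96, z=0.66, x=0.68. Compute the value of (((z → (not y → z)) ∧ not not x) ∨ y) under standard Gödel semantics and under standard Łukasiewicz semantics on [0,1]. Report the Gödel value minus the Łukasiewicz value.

Gödel evaluation:
  not y: Gödel ¬ of 0.96 = 0 (operand ≠ 0)
  (not y → z): 0 ≤ 0.66, so result = 1
  (z → (not y → z)): 0.66 ≤ 1, so result = 1
  not x: Gödel ¬ of 0.68 = 0 (operand ≠ 0)
  not not x: Gödel ¬ of 0 = 1 (operand is 0)
  ((z → (not y → z)) ∧ not not x) = min(1, 1) = 1
  (((z → (not y → z)) ∧ not not x) ∨ y) = max(1, 0.96) = 1
  Gödel value = 1
Łukasiewicz evaluation:
  not y: Łukasiewicz ¬ gives 1 − 0.96 = 0.04
  (not y → z): min(1, 1 − 0.04 + 0.66) = 1
  (z → (not y → z)): min(1, 1 − 0.66 + 1) = 1
  not x: Łukasiewicz ¬ gives 1 − 0.68 = 0.32
  not not x: Łukasiewicz ¬ gives 1 − 0.32 = 0.68
  ((z → (not y → z)) ∧ not not x) = min(1, 0.68) = 0.68
  (((z → (not y → z)) ∧ not not x) ∨ y) = max(0.68, 0.96) = 0.96
  Łukasiewicz value = 0.96
Difference: 1 − 0.96 = 0.04

0.04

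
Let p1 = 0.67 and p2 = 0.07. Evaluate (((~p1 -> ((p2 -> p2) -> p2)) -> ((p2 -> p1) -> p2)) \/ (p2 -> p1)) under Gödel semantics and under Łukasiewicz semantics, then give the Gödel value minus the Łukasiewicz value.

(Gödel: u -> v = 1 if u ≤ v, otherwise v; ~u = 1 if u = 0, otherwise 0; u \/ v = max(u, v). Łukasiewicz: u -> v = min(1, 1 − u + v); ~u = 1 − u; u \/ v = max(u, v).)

0.00

Gödel evaluation:
  ~p1: Gödel ¬ of 0.67 = 0 (operand ≠ 0)
  (p2 -> p2): 0.07 ≤ 0.07, so result = 1
  ((p2 -> p2) -> p2): 1 > 0.07, so result = 0.07
  (~p1 -> ((p2 -> p2) -> p2)): 0 ≤ 0.07, so result = 1
  (p2 -> p1): 0.07 ≤ 0.67, so result = 1
  ((p2 -> p1) -> p2): 1 > 0.07, so result = 0.07
  ((~p1 -> ((p2 -> p2) -> p2)) -> ((p2 -> p1) -> p2)): 1 > 0.07, so result = 0.07
  (p2 -> p1): 0.07 ≤ 0.67, so result = 1
  (((~p1 -> ((p2 -> p2) -> p2)) -> ((p2 -> p1) -> p2)) \/ (p2 -> p1)) = max(0.07, 1) = 1
  Gödel value = 1
Łukasiewicz evaluation:
  ~p1: Łukasiewicz ¬ gives 1 − 0.67 = 0.33
  (p2 -> p2): min(1, 1 − 0.07 + 0.07) = 1
  ((p2 -> p2) -> p2): min(1, 1 − 1 + 0.07) = 0.07
  (~p1 -> ((p2 -> p2) -> p2)): min(1, 1 − 0.33 + 0.07) = 0.74
  (p2 -> p1): min(1, 1 − 0.07 + 0.67) = 1
  ((p2 -> p1) -> p2): min(1, 1 − 1 + 0.07) = 0.07
  ((~p1 -> ((p2 -> p2) -> p2)) -> ((p2 -> p1) -> p2)): min(1, 1 − 0.74 + 0.07) = 0.33
  (p2 -> p1): min(1, 1 − 0.07 + 0.67) = 1
  (((~p1 -> ((p2 -> p2) -> p2)) -> ((p2 -> p1) -> p2)) \/ (p2 -> p1)) = max(0.33, 1) = 1
  Łukasiewicz value = 1
Difference: 1 − 1 = 0.00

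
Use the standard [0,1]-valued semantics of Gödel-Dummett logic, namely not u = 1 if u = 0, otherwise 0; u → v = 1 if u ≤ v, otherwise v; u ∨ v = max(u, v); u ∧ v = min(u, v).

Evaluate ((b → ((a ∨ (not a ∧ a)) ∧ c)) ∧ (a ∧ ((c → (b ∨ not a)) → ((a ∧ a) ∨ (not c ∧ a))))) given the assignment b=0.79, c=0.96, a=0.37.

0.37

not a: Gödel ¬ of 0.37 = 0 (operand ≠ 0)
(not a ∧ a) = min(0, 0.37) = 0
(a ∨ (not a ∧ a)) = max(0.37, 0) = 0.37
((a ∨ (not a ∧ a)) ∧ c) = min(0.37, 0.96) = 0.37
(b → ((a ∨ (not a ∧ a)) ∧ c)): 0.79 > 0.37, so result = 0.37
not a: Gödel ¬ of 0.37 = 0 (operand ≠ 0)
(b ∨ not a) = max(0.79, 0) = 0.79
(c → (b ∨ not a)): 0.96 > 0.79, so result = 0.79
(a ∧ a) = min(0.37, 0.37) = 0.37
not c: Gödel ¬ of 0.96 = 0 (operand ≠ 0)
(not c ∧ a) = min(0, 0.37) = 0
((a ∧ a) ∨ (not c ∧ a)) = max(0.37, 0) = 0.37
((c → (b ∨ not a)) → ((a ∧ a) ∨ (not c ∧ a))): 0.79 > 0.37, so result = 0.37
(a ∧ ((c → (b ∨ not a)) → ((a ∧ a) ∨ (not c ∧ a)))) = min(0.37, 0.37) = 0.37
((b → ((a ∨ (not a ∧ a)) ∧ c)) ∧ (a ∧ ((c → (b ∨ not a)) → ((a ∧ a) ∨ (not c ∧ a))))) = min(0.37, 0.37) = 0.37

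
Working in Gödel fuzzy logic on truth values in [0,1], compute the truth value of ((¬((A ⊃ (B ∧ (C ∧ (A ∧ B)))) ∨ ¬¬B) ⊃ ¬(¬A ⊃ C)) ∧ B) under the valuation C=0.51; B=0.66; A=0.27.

0.66

(A ∧ B) = min(0.27, 0.66) = 0.27
(C ∧ (A ∧ B)) = min(0.51, 0.27) = 0.27
(B ∧ (C ∧ (A ∧ B))) = min(0.66, 0.27) = 0.27
(A ⊃ (B ∧ (C ∧ (A ∧ B)))): 0.27 ≤ 0.27, so result = 1
¬B: Gödel ¬ of 0.66 = 0 (operand ≠ 0)
¬¬B: Gödel ¬ of 0 = 1 (operand is 0)
((A ⊃ (B ∧ (C ∧ (A ∧ B)))) ∨ ¬¬B) = max(1, 1) = 1
¬((A ⊃ (B ∧ (C ∧ (A ∧ B)))) ∨ ¬¬B): Gödel ¬ of 1 = 0 (operand ≠ 0)
¬A: Gödel ¬ of 0.27 = 0 (operand ≠ 0)
(¬A ⊃ C): 0 ≤ 0.51, so result = 1
¬(¬A ⊃ C): Gödel ¬ of 1 = 0 (operand ≠ 0)
(¬((A ⊃ (B ∧ (C ∧ (A ∧ B)))) ∨ ¬¬B) ⊃ ¬(¬A ⊃ C)): 0 ≤ 0, so result = 1
((¬((A ⊃ (B ∧ (C ∧ (A ∧ B)))) ∨ ¬¬B) ⊃ ¬(¬A ⊃ C)) ∧ B) = min(1, 0.66) = 0.66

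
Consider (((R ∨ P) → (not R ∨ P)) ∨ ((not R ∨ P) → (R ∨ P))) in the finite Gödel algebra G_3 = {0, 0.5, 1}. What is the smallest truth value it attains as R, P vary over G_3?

Every assignment gives 1. For instance at R = 0, P = 0:
  (R ∨ P) = max(0, 0) = 0
  not R: Gödel ¬ of 0 = 1 (operand is 0)
  (not R ∨ P) = max(1, 0) = 1
  ((R ∨ P) → (not R ∨ P)): 0 ≤ 1, so result = 1
  not R: Gödel ¬ of 0 = 1 (operand is 0)
  (not R ∨ P) = max(1, 0) = 1
  (R ∨ P) = max(0, 0) = 0
  ((not R ∨ P) → (R ∨ P)): 1 > 0, so result = 0
  (((R ∨ P) → (not R ∨ P)) ∨ ((not R ∨ P) → (R ∨ P))) = max(1, 0) = 1
All 9 assignments give value 1 — the formula is a G_3-tautology.

1.00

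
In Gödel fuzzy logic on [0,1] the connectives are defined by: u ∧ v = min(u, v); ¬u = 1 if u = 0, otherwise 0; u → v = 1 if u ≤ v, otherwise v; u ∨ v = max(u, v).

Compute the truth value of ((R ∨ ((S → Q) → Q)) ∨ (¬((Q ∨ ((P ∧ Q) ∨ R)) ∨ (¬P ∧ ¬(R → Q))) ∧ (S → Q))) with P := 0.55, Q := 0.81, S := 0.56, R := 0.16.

0.81

(S → Q): 0.56 ≤ 0.81, so result = 1
((S → Q) → Q): 1 > 0.81, so result = 0.81
(R ∨ ((S → Q) → Q)) = max(0.16, 0.81) = 0.81
(P ∧ Q) = min(0.55, 0.81) = 0.55
((P ∧ Q) ∨ R) = max(0.55, 0.16) = 0.55
(Q ∨ ((P ∧ Q) ∨ R)) = max(0.81, 0.55) = 0.81
¬P: Gödel ¬ of 0.55 = 0 (operand ≠ 0)
(R → Q): 0.16 ≤ 0.81, so result = 1
¬(R → Q): Gödel ¬ of 1 = 0 (operand ≠ 0)
(¬P ∧ ¬(R → Q)) = min(0, 0) = 0
((Q ∨ ((P ∧ Q) ∨ R)) ∨ (¬P ∧ ¬(R → Q))) = max(0.81, 0) = 0.81
¬((Q ∨ ((P ∧ Q) ∨ R)) ∨ (¬P ∧ ¬(R → Q))): Gödel ¬ of 0.81 = 0 (operand ≠ 0)
(S → Q): 0.56 ≤ 0.81, so result = 1
(¬((Q ∨ ((P ∧ Q) ∨ R)) ∨ (¬P ∧ ¬(R → Q))) ∧ (S → Q)) = min(0, 1) = 0
((R ∨ ((S → Q) → Q)) ∨ (¬((Q ∨ ((P ∧ Q) ∨ R)) ∨ (¬P ∧ ¬(R → Q))) ∧ (S → Q))) = max(0.81, 0) = 0.81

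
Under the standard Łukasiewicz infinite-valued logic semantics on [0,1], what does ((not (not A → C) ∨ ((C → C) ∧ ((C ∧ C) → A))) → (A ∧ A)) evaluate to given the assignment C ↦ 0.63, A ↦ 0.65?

0.65

not A: Łukasiewicz ¬ gives 1 − 0.65 = 0.35
(not A → C): min(1, 1 − 0.35 + 0.63) = 1
not (not A → C): Łukasiewicz ¬ gives 1 − 1 = 0
(C → C): min(1, 1 − 0.63 + 0.63) = 1
(C ∧ C) = min(0.63, 0.63) = 0.63
((C ∧ C) → A): min(1, 1 − 0.63 + 0.65) = 1
((C → C) ∧ ((C ∧ C) → A)) = min(1, 1) = 1
(not (not A → C) ∨ ((C → C) ∧ ((C ∧ C) → A))) = max(0, 1) = 1
(A ∧ A) = min(0.65, 0.65) = 0.65
((not (not A → C) ∨ ((C → C) ∧ ((C ∧ C) → A))) → (A ∧ A)): min(1, 1 − 1 + 0.65) = 0.65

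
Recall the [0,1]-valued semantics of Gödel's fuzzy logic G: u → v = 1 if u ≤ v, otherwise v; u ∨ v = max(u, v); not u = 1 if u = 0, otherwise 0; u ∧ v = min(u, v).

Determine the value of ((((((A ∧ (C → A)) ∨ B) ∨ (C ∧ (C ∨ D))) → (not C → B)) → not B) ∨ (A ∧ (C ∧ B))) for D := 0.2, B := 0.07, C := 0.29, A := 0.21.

0.07

(C → A): 0.29 > 0.21, so result = 0.21
(A ∧ (C → A)) = min(0.21, 0.21) = 0.21
((A ∧ (C → A)) ∨ B) = max(0.21, 0.07) = 0.21
(C ∨ D) = max(0.29, 0.2) = 0.29
(C ∧ (C ∨ D)) = min(0.29, 0.29) = 0.29
(((A ∧ (C → A)) ∨ B) ∨ (C ∧ (C ∨ D))) = max(0.21, 0.29) = 0.29
not C: Gödel ¬ of 0.29 = 0 (operand ≠ 0)
(not C → B): 0 ≤ 0.07, so result = 1
((((A ∧ (C → A)) ∨ B) ∨ (C ∧ (C ∨ D))) → (not C → B)): 0.29 ≤ 1, so result = 1
not B: Gödel ¬ of 0.07 = 0 (operand ≠ 0)
(((((A ∧ (C → A)) ∨ B) ∨ (C ∧ (C ∨ D))) → (not C → B)) → not B): 1 > 0, so result = 0
(C ∧ B) = min(0.29, 0.07) = 0.07
(A ∧ (C ∧ B)) = min(0.21, 0.07) = 0.07
((((((A ∧ (C → A)) ∨ B) ∨ (C ∧ (C ∨ D))) → (not C → B)) → not B) ∨ (A ∧ (C ∧ B))) = max(0, 0.07) = 0.07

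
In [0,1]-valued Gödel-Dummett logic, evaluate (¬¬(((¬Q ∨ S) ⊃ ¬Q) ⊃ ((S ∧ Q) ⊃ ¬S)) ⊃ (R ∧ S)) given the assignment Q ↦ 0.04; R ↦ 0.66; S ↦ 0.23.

¬Q: Gödel ¬ of 0.04 = 0 (operand ≠ 0)
(¬Q ∨ S) = max(0, 0.23) = 0.23
¬Q: Gödel ¬ of 0.04 = 0 (operand ≠ 0)
((¬Q ∨ S) ⊃ ¬Q): 0.23 > 0, so result = 0
(S ∧ Q) = min(0.23, 0.04) = 0.04
¬S: Gödel ¬ of 0.23 = 0 (operand ≠ 0)
((S ∧ Q) ⊃ ¬S): 0.04 > 0, so result = 0
(((¬Q ∨ S) ⊃ ¬Q) ⊃ ((S ∧ Q) ⊃ ¬S)): 0 ≤ 0, so result = 1
¬(((¬Q ∨ S) ⊃ ¬Q) ⊃ ((S ∧ Q) ⊃ ¬S)): Gödel ¬ of 1 = 0 (operand ≠ 0)
¬¬(((¬Q ∨ S) ⊃ ¬Q) ⊃ ((S ∧ Q) ⊃ ¬S)): Gödel ¬ of 0 = 1 (operand is 0)
(R ∧ S) = min(0.66, 0.23) = 0.23
(¬¬(((¬Q ∨ S) ⊃ ¬Q) ⊃ ((S ∧ Q) ⊃ ¬S)) ⊃ (R ∧ S)): 1 > 0.23, so result = 0.23

0.23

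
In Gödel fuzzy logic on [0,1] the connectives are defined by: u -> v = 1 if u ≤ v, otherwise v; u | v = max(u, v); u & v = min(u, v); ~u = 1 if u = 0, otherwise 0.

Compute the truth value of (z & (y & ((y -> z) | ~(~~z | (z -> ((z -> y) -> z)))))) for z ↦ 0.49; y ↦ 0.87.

(y -> z): 0.87 > 0.49, so result = 0.49
~z: Gödel ¬ of 0.49 = 0 (operand ≠ 0)
~~z: Gödel ¬ of 0 = 1 (operand is 0)
(z -> y): 0.49 ≤ 0.87, so result = 1
((z -> y) -> z): 1 > 0.49, so result = 0.49
(z -> ((z -> y) -> z)): 0.49 ≤ 0.49, so result = 1
(~~z | (z -> ((z -> y) -> z))) = max(1, 1) = 1
~(~~z | (z -> ((z -> y) -> z))): Gödel ¬ of 1 = 0 (operand ≠ 0)
((y -> z) | ~(~~z | (z -> ((z -> y) -> z)))) = max(0.49, 0) = 0.49
(y & ((y -> z) | ~(~~z | (z -> ((z -> y) -> z))))) = min(0.87, 0.49) = 0.49
(z & (y & ((y -> z) | ~(~~z | (z -> ((z -> y) -> z)))))) = min(0.49, 0.49) = 0.49

0.49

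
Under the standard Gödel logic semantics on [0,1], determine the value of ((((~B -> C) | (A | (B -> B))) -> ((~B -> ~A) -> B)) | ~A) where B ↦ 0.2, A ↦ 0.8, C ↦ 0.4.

~B: Gödel ¬ of 0.2 = 0 (operand ≠ 0)
(~B -> C): 0 ≤ 0.4, so result = 1
(B -> B): 0.2 ≤ 0.2, so result = 1
(A | (B -> B)) = max(0.8, 1) = 1
((~B -> C) | (A | (B -> B))) = max(1, 1) = 1
~B: Gödel ¬ of 0.2 = 0 (operand ≠ 0)
~A: Gödel ¬ of 0.8 = 0 (operand ≠ 0)
(~B -> ~A): 0 ≤ 0, so result = 1
((~B -> ~A) -> B): 1 > 0.2, so result = 0.2
(((~B -> C) | (A | (B -> B))) -> ((~B -> ~A) -> B)): 1 > 0.2, so result = 0.2
~A: Gödel ¬ of 0.8 = 0 (operand ≠ 0)
((((~B -> C) | (A | (B -> B))) -> ((~B -> ~A) -> B)) | ~A) = max(0.2, 0) = 0.2

0.20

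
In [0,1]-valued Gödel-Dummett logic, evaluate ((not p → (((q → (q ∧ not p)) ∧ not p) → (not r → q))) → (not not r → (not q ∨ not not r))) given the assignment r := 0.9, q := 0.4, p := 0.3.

not p: Gödel ¬ of 0.3 = 0 (operand ≠ 0)
not p: Gödel ¬ of 0.3 = 0 (operand ≠ 0)
(q ∧ not p) = min(0.4, 0) = 0
(q → (q ∧ not p)): 0.4 > 0, so result = 0
not p: Gödel ¬ of 0.3 = 0 (operand ≠ 0)
((q → (q ∧ not p)) ∧ not p) = min(0, 0) = 0
not r: Gödel ¬ of 0.9 = 0 (operand ≠ 0)
(not r → q): 0 ≤ 0.4, so result = 1
(((q → (q ∧ not p)) ∧ not p) → (not r → q)): 0 ≤ 1, so result = 1
(not p → (((q → (q ∧ not p)) ∧ not p) → (not r → q))): 0 ≤ 1, so result = 1
not r: Gödel ¬ of 0.9 = 0 (operand ≠ 0)
not not r: Gödel ¬ of 0 = 1 (operand is 0)
not q: Gödel ¬ of 0.4 = 0 (operand ≠ 0)
not r: Gödel ¬ of 0.9 = 0 (operand ≠ 0)
not not r: Gödel ¬ of 0 = 1 (operand is 0)
(not q ∨ not not r) = max(0, 1) = 1
(not not r → (not q ∨ not not r)): 1 ≤ 1, so result = 1
((not p → (((q → (q ∧ not p)) ∧ not p) → (not r → q))) → (not not r → (not q ∨ not not r))): 1 ≤ 1, so result = 1

1.00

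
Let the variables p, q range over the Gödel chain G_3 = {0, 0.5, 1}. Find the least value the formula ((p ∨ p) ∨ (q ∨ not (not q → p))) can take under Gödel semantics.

0.50

The minimum is attained at p = 0, q = 0.5:
  (p ∨ p) = max(0, 0) = 0
  not q: Gödel ¬ of 0.5 = 0 (operand ≠ 0)
  (not q → p): 0 ≤ 0, so result = 1
  not (not q → p): Gödel ¬ of 1 = 0 (operand ≠ 0)
  (q ∨ not (not q → p)) = max(0.5, 0) = 0.5
  ((p ∨ p) ∨ (q ∨ not (not q → p))) = max(0, 0.5) = 0.5
Checking all 9 assignments confirms none give a value below 0.50.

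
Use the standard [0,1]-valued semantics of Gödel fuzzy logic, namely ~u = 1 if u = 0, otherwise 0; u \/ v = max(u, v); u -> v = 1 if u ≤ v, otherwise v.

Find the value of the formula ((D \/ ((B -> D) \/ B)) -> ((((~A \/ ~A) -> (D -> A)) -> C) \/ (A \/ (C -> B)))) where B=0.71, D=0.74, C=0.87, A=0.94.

0.94

(B -> D): 0.71 ≤ 0.74, so result = 1
((B -> D) \/ B) = max(1, 0.71) = 1
(D \/ ((B -> D) \/ B)) = max(0.74, 1) = 1
~A: Gödel ¬ of 0.94 = 0 (operand ≠ 0)
~A: Gödel ¬ of 0.94 = 0 (operand ≠ 0)
(~A \/ ~A) = max(0, 0) = 0
(D -> A): 0.74 ≤ 0.94, so result = 1
((~A \/ ~A) -> (D -> A)): 0 ≤ 1, so result = 1
(((~A \/ ~A) -> (D -> A)) -> C): 1 > 0.87, so result = 0.87
(C -> B): 0.87 > 0.71, so result = 0.71
(A \/ (C -> B)) = max(0.94, 0.71) = 0.94
((((~A \/ ~A) -> (D -> A)) -> C) \/ (A \/ (C -> B))) = max(0.87, 0.94) = 0.94
((D \/ ((B -> D) \/ B)) -> ((((~A \/ ~A) -> (D -> A)) -> C) \/ (A \/ (C -> B)))): 1 > 0.94, so result = 0.94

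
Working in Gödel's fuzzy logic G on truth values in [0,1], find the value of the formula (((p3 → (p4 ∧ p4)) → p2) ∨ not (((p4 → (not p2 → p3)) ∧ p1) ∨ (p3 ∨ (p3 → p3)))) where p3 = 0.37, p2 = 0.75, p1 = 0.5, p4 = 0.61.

(p4 ∧ p4) = min(0.61, 0.61) = 0.61
(p3 → (p4 ∧ p4)): 0.37 ≤ 0.61, so result = 1
((p3 → (p4 ∧ p4)) → p2): 1 > 0.75, so result = 0.75
not p2: Gödel ¬ of 0.75 = 0 (operand ≠ 0)
(not p2 → p3): 0 ≤ 0.37, so result = 1
(p4 → (not p2 → p3)): 0.61 ≤ 1, so result = 1
((p4 → (not p2 → p3)) ∧ p1) = min(1, 0.5) = 0.5
(p3 → p3): 0.37 ≤ 0.37, so result = 1
(p3 ∨ (p3 → p3)) = max(0.37, 1) = 1
(((p4 → (not p2 → p3)) ∧ p1) ∨ (p3 ∨ (p3 → p3))) = max(0.5, 1) = 1
not (((p4 → (not p2 → p3)) ∧ p1) ∨ (p3 ∨ (p3 → p3))): Gödel ¬ of 1 = 0 (operand ≠ 0)
(((p3 → (p4 ∧ p4)) → p2) ∨ not (((p4 → (not p2 → p3)) ∧ p1) ∨ (p3 ∨ (p3 → p3)))) = max(0.75, 0) = 0.75

0.75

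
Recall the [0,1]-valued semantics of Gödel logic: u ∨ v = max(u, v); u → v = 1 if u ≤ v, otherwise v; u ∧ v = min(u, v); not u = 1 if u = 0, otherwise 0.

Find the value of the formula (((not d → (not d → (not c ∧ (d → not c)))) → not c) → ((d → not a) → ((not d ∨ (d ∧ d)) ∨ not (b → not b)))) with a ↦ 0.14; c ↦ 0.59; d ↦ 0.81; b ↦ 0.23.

1.00

not d: Gödel ¬ of 0.81 = 0 (operand ≠ 0)
not d: Gödel ¬ of 0.81 = 0 (operand ≠ 0)
not c: Gödel ¬ of 0.59 = 0 (operand ≠ 0)
not c: Gödel ¬ of 0.59 = 0 (operand ≠ 0)
(d → not c): 0.81 > 0, so result = 0
(not c ∧ (d → not c)) = min(0, 0) = 0
(not d → (not c ∧ (d → not c))): 0 ≤ 0, so result = 1
(not d → (not d → (not c ∧ (d → not c)))): 0 ≤ 1, so result = 1
not c: Gödel ¬ of 0.59 = 0 (operand ≠ 0)
((not d → (not d → (not c ∧ (d → not c)))) → not c): 1 > 0, so result = 0
not a: Gödel ¬ of 0.14 = 0 (operand ≠ 0)
(d → not a): 0.81 > 0, so result = 0
not d: Gödel ¬ of 0.81 = 0 (operand ≠ 0)
(d ∧ d) = min(0.81, 0.81) = 0.81
(not d ∨ (d ∧ d)) = max(0, 0.81) = 0.81
not b: Gödel ¬ of 0.23 = 0 (operand ≠ 0)
(b → not b): 0.23 > 0, so result = 0
not (b → not b): Gödel ¬ of 0 = 1 (operand is 0)
((not d ∨ (d ∧ d)) ∨ not (b → not b)) = max(0.81, 1) = 1
((d → not a) → ((not d ∨ (d ∧ d)) ∨ not (b → not b))): 0 ≤ 1, so result = 1
(((not d → (not d → (not c ∧ (d → not c)))) → not c) → ((d → not a) → ((not d ∨ (d ∧ d)) ∨ not (b → not b)))): 0 ≤ 1, so result = 1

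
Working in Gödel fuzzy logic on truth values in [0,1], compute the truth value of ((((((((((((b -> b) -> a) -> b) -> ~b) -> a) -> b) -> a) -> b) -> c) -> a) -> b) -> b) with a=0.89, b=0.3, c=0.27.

1.00

(b -> b): 0.3 ≤ 0.3, so result = 1
((b -> b) -> a): 1 > 0.89, so result = 0.89
(((b -> b) -> a) -> b): 0.89 > 0.3, so result = 0.3
~b: Gödel ¬ of 0.3 = 0 (operand ≠ 0)
((((b -> b) -> a) -> b) -> ~b): 0.3 > 0, so result = 0
(((((b -> b) -> a) -> b) -> ~b) -> a): 0 ≤ 0.89, so result = 1
((((((b -> b) -> a) -> b) -> ~b) -> a) -> b): 1 > 0.3, so result = 0.3
(((((((b -> b) -> a) -> b) -> ~b) -> a) -> b) -> a): 0.3 ≤ 0.89, so result = 1
((((((((b -> b) -> a) -> b) -> ~b) -> a) -> b) -> a) -> b): 1 > 0.3, so result = 0.3
(((((((((b -> b) -> a) -> b) -> ~b) -> a) -> b) -> a) -> b) -> c): 0.3 > 0.27, so result = 0.27
((((((((((b -> b) -> a) -> b) -> ~b) -> a) -> b) -> a) -> b) -> c) -> a): 0.27 ≤ 0.89, so result = 1
(((((((((((b -> b) -> a) -> b) -> ~b) -> a) -> b) -> a) -> b) -> c) -> a) -> b): 1 > 0.3, so result = 0.3
((((((((((((b -> b) -> a) -> b) -> ~b) -> a) -> b) -> a) -> b) -> c) -> a) -> b) -> b): 0.3 ≤ 0.3, so result = 1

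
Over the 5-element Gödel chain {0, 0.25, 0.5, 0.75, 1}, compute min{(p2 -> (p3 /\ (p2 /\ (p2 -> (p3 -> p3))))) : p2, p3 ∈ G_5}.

The minimum is attained at p2 = 0.25, p3 = 0:
  (p3 -> p3): 0 ≤ 0, so result = 1
  (p2 -> (p3 -> p3)): 0.25 ≤ 1, so result = 1
  (p2 /\ (p2 -> (p3 -> p3))) = min(0.25, 1) = 0.25
  (p3 /\ (p2 /\ (p2 -> (p3 -> p3)))) = min(0, 0.25) = 0
  (p2 -> (p3 /\ (p2 /\ (p2 -> (p3 -> p3))))): 0.25 > 0, so result = 0
Checking all 25 assignments confirms none give a value below 0.00.

0.00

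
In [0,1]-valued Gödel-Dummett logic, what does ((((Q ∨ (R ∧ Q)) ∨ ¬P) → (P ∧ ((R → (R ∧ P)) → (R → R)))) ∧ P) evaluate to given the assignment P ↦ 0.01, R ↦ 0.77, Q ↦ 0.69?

0.01

(R ∧ Q) = min(0.77, 0.69) = 0.69
(Q ∨ (R ∧ Q)) = max(0.69, 0.69) = 0.69
¬P: Gödel ¬ of 0.01 = 0 (operand ≠ 0)
((Q ∨ (R ∧ Q)) ∨ ¬P) = max(0.69, 0) = 0.69
(R ∧ P) = min(0.77, 0.01) = 0.01
(R → (R ∧ P)): 0.77 > 0.01, so result = 0.01
(R → R): 0.77 ≤ 0.77, so result = 1
((R → (R ∧ P)) → (R → R)): 0.01 ≤ 1, so result = 1
(P ∧ ((R → (R ∧ P)) → (R → R))) = min(0.01, 1) = 0.01
(((Q ∨ (R ∧ Q)) ∨ ¬P) → (P ∧ ((R → (R ∧ P)) → (R → R)))): 0.69 > 0.01, so result = 0.01
((((Q ∨ (R ∧ Q)) ∨ ¬P) → (P ∧ ((R → (R ∧ P)) → (R → R)))) ∧ P) = min(0.01, 0.01) = 0.01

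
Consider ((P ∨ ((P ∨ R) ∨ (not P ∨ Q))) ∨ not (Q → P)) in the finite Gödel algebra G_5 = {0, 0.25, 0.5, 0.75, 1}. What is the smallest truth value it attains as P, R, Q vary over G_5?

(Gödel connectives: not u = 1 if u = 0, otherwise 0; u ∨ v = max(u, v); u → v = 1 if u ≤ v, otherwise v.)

The minimum is attained at P = 0.25, R = 0, Q = 0:
  (P ∨ R) = max(0.25, 0) = 0.25
  not P: Gödel ¬ of 0.25 = 0 (operand ≠ 0)
  (not P ∨ Q) = max(0, 0) = 0
  ((P ∨ R) ∨ (not P ∨ Q)) = max(0.25, 0) = 0.25
  (P ∨ ((P ∨ R) ∨ (not P ∨ Q))) = max(0.25, 0.25) = 0.25
  (Q → P): 0 ≤ 0.25, so result = 1
  not (Q → P): Gödel ¬ of 1 = 0 (operand ≠ 0)
  ((P ∨ ((P ∨ R) ∨ (not P ∨ Q))) ∨ not (Q → P)) = max(0.25, 0) = 0.25
Checking all 125 assignments confirms none give a value below 0.25.

0.25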